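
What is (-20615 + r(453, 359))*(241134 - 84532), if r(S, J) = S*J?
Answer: 22239363224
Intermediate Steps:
r(S, J) = J*S
(-20615 + r(453, 359))*(241134 - 84532) = (-20615 + 359*453)*(241134 - 84532) = (-20615 + 162627)*156602 = 142012*156602 = 22239363224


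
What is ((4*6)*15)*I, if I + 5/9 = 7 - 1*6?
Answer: 160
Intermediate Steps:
I = 4/9 (I = -5/9 + (7 - 1*6) = -5/9 + (7 - 6) = -5/9 + 1 = 4/9 ≈ 0.44444)
((4*6)*15)*I = ((4*6)*15)*(4/9) = (24*15)*(4/9) = 360*(4/9) = 160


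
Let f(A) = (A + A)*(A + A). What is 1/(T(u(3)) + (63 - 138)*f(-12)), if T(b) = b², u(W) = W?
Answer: -1/43191 ≈ -2.3153e-5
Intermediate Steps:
f(A) = 4*A² (f(A) = (2*A)*(2*A) = 4*A²)
1/(T(u(3)) + (63 - 138)*f(-12)) = 1/(3² + (63 - 138)*(4*(-12)²)) = 1/(9 - 300*144) = 1/(9 - 75*576) = 1/(9 - 43200) = 1/(-43191) = -1/43191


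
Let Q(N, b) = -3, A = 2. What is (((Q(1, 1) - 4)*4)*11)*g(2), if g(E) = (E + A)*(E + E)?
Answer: -4928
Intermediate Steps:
g(E) = 2*E*(2 + E) (g(E) = (E + 2)*(E + E) = (2 + E)*(2*E) = 2*E*(2 + E))
(((Q(1, 1) - 4)*4)*11)*g(2) = (((-3 - 4)*4)*11)*(2*2*(2 + 2)) = (-7*4*11)*(2*2*4) = -28*11*16 = -308*16 = -4928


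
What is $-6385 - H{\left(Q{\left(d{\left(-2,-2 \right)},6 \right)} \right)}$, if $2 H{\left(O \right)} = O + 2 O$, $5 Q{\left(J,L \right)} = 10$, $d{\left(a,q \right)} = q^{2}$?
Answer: $-6388$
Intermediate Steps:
$Q{\left(J,L \right)} = 2$ ($Q{\left(J,L \right)} = \frac{1}{5} \cdot 10 = 2$)
$H{\left(O \right)} = \frac{3 O}{2}$ ($H{\left(O \right)} = \frac{O + 2 O}{2} = \frac{3 O}{2}$)
$-6385 - H{\left(Q{\left(d{\left(-2,-2 \right)},6 \right)} \right)} = -6385 - \frac{3}{2} \cdot 2 = -6385 - 3 = -6388$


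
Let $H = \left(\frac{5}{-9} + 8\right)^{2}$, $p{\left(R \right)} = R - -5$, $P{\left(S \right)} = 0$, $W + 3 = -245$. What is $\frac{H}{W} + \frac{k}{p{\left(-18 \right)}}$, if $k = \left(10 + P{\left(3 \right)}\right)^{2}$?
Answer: $- \frac{2067157}{261144} \approx -7.9158$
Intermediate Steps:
$W = -248$ ($W = -3 - 245 = -248$)
$p{\left(R \right)} = 5 + R$ ($p{\left(R \right)} = R + 5 = 5 + R$)
$H = \frac{4489}{81}$ ($H = \left(5 \left(- \frac{1}{9}\right) + 8\right)^{2} = \left(- \frac{5}{9} + 8\right)^{2} = \left(\frac{67}{9}\right)^{2} = \frac{4489}{81} \approx 55.42$)
$k = 100$ ($k = \left(10 + 0\right)^{2} = 10^{2} = 100$)
$\frac{H}{W} + \frac{k}{p{\left(-18 \right)}} = \frac{4489}{81 \left(-248\right)} + \frac{100}{5 - 18} = \frac{4489}{81} \left(- \frac{1}{248}\right) + \frac{100}{-13} = - \frac{4489}{20088} + 100 \left(- \frac{1}{13}\right) = - \frac{4489}{20088} - \frac{100}{13} = - \frac{2067157}{261144}$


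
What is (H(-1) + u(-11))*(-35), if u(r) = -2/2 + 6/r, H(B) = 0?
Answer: 595/11 ≈ 54.091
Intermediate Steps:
u(r) = -1 + 6/r (u(r) = -2*1/2 + 6/r = -1 + 6/r)
(H(-1) + u(-11))*(-35) = (0 + (6 - 1*(-11))/(-11))*(-35) = (0 - (6 + 11)/11)*(-35) = (0 - 1/11*17)*(-35) = (0 - 17/11)*(-35) = -17/11*(-35) = 595/11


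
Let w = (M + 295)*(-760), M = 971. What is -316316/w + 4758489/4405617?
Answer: 55296249289/39249152340 ≈ 1.4089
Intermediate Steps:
w = -962160 (w = (971 + 295)*(-760) = 1266*(-760) = -962160)
-316316/w + 4758489/4405617 = -316316/(-962160) + 4758489/4405617 = -316316*(-1/962160) + 4758489*(1/4405617) = 79079/240540 + 528721/489513 = 55296249289/39249152340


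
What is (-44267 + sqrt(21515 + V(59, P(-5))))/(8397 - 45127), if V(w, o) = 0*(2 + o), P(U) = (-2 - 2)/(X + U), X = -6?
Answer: 44267/36730 - sqrt(21515)/36730 ≈ 1.2012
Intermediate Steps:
P(U) = -4/(-6 + U) (P(U) = (-2 - 2)/(-6 + U) = -4/(-6 + U))
V(w, o) = 0
(-44267 + sqrt(21515 + V(59, P(-5))))/(8397 - 45127) = (-44267 + sqrt(21515 + 0))/(8397 - 45127) = (-44267 + sqrt(21515))/(-36730) = (-44267 + sqrt(21515))*(-1/36730) = 44267/36730 - sqrt(21515)/36730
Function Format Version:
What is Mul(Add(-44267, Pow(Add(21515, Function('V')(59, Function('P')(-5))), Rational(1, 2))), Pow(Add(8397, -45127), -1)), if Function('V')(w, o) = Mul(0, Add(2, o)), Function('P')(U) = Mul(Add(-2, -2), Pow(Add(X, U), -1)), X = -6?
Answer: Add(Rational(44267, 36730), Mul(Rational(-1, 36730), Pow(21515, Rational(1, 2)))) ≈ 1.2012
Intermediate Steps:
Function('P')(U) = Mul(-4, Pow(Add(-6, U), -1)) (Function('P')(U) = Mul(Add(-2, -2), Pow(Add(-6, U), -1)) = Mul(-4, Pow(Add(-6, U), -1)))
Function('V')(w, o) = 0
Mul(Add(-44267, Pow(Add(21515, Function('V')(59, Function('P')(-5))), Rational(1, 2))), Pow(Add(8397, -45127), -1)) = Mul(Add(-44267, Pow(Add(21515, 0), Rational(1, 2))), Pow(Add(8397, -45127), -1)) = Mul(Add(-44267, Pow(21515, Rational(1, 2))), Pow(-36730, -1)) = Mul(Add(-44267, Pow(21515, Rational(1, 2))), Rational(-1, 36730)) = Add(Rational(44267, 36730), Mul(Rational(-1, 36730), Pow(21515, Rational(1, 2))))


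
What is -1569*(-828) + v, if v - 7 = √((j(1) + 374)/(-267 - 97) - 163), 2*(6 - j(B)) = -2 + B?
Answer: 1299139 + 5*I*√869414/364 ≈ 1.2991e+6 + 12.808*I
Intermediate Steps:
j(B) = 7 - B/2 (j(B) = 6 - (-2 + B)/2 = 6 + (1 - B/2) = 7 - B/2)
v = 7 + 5*I*√869414/364 (v = 7 + √(((7 - ½*1) + 374)/(-267 - 97) - 163) = 7 + √(((7 - ½) + 374)/(-364) - 163) = 7 + √((13/2 + 374)*(-1/364) - 163) = 7 + √((761/2)*(-1/364) - 163) = 7 + √(-761/728 - 163) = 7 + √(-119425/728) = 7 + 5*I*√869414/364 ≈ 7.0 + 12.808*I)
-1569*(-828) + v = -1569*(-828) + (7 + 5*I*√869414/364) = 1299132 + (7 + 5*I*√869414/364) = 1299139 + 5*I*√869414/364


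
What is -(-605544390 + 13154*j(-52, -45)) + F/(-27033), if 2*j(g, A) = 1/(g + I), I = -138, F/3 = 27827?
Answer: 1036746548653317/1712090 ≈ 6.0554e+8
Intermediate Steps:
F = 83481 (F = 3*27827 = 83481)
j(g, A) = 1/(2*(-138 + g)) (j(g, A) = 1/(2*(g - 138)) = 1/(2*(-138 + g)))
-(-605544390 + 13154*j(-52, -45)) + F/(-27033) = -(-605544390 + 6577/(-138 - 52)) + 83481/(-27033) = -13154/(1/((½)/(-190) - 46035)) + 83481*(-1/27033) = -13154/(1/((½)*(-1/190) - 46035)) - 27827/9011 = -13154/(1/(-1/380 - 46035)) - 27827/9011 = -13154/(1/(-17493301/380)) - 27827/9011 = -13154/(-380/17493301) - 27827/9011 = -13154*(-17493301/380) - 27827/9011 = 115053440677/190 - 27827/9011 = 1036746548653317/1712090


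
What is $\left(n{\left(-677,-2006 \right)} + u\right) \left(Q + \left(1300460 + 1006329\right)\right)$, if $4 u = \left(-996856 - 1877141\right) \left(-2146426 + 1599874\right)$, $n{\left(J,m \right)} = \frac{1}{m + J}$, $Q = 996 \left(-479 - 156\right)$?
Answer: $\frac{1764084073580499464473}{2683} \approx 6.575 \cdot 10^{17}$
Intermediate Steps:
$Q = -632460$ ($Q = 996 \left(-635\right) = -632460$)
$n{\left(J,m \right)} = \frac{1}{J + m}$
$u = 392697202086$ ($u = \frac{\left(-996856 - 1877141\right) \left(-2146426 + 1599874\right)}{4} = \frac{\left(-2873997\right) \left(-546552\right)}{4} = \frac{1}{4} \cdot 1570788808344 = 392697202086$)
$\left(n{\left(-677,-2006 \right)} + u\right) \left(Q + \left(1300460 + 1006329\right)\right) = \left(\frac{1}{-677 - 2006} + 392697202086\right) \left(-632460 + \left(1300460 + 1006329\right)\right) = \left(\frac{1}{-2683} + 392697202086\right) \left(-632460 + 2306789\right) = \left(- \frac{1}{2683} + 392697202086\right) 1674329 = \frac{1053606593196737}{2683} \cdot 1674329 = \frac{1764084073580499464473}{2683}$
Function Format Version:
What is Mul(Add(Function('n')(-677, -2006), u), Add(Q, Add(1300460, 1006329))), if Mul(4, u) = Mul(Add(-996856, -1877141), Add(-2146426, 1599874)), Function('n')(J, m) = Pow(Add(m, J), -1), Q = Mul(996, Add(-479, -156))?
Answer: Rational(1764084073580499464473, 2683) ≈ 6.5750e+17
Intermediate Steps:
Q = -632460 (Q = Mul(996, -635) = -632460)
Function('n')(J, m) = Pow(Add(J, m), -1)
u = 392697202086 (u = Mul(Rational(1, 4), Mul(Add(-996856, -1877141), Add(-2146426, 1599874))) = Mul(Rational(1, 4), Mul(-2873997, -546552)) = Mul(Rational(1, 4), 1570788808344) = 392697202086)
Mul(Add(Function('n')(-677, -2006), u), Add(Q, Add(1300460, 1006329))) = Mul(Add(Pow(Add(-677, -2006), -1), 392697202086), Add(-632460, Add(1300460, 1006329))) = Mul(Add(Pow(-2683, -1), 392697202086), Add(-632460, 2306789)) = Mul(Add(Rational(-1, 2683), 392697202086), 1674329) = Mul(Rational(1053606593196737, 2683), 1674329) = Rational(1764084073580499464473, 2683)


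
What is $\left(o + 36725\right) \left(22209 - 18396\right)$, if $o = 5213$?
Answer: $159909594$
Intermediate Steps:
$\left(o + 36725\right) \left(22209 - 18396\right) = \left(5213 + 36725\right) \left(22209 - 18396\right) = 41938 \cdot 3813 = 159909594$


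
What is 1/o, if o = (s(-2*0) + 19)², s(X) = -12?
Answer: 1/49 ≈ 0.020408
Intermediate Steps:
o = 49 (o = (-12 + 19)² = 7² = 49)
1/o = 1/49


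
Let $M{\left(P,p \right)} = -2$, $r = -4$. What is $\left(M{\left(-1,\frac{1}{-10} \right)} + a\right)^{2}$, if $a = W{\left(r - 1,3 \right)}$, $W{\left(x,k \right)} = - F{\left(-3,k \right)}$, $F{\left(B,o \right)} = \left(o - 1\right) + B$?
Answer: $1$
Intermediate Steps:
$F{\left(B,o \right)} = -1 + B + o$ ($F{\left(B,o \right)} = \left(-1 + o\right) + B = -1 + B + o$)
$W{\left(x,k \right)} = 4 - k$ ($W{\left(x,k \right)} = - (-1 - 3 + k) = - (-4 + k) = 4 - k$)
$a = 1$ ($a = 4 - 3 = 1$)
$\left(M{\left(-1,\frac{1}{-10} \right)} + a\right)^{2} = \left(-2 + 1\right)^{2} = \left(-1\right)^{2} = 1$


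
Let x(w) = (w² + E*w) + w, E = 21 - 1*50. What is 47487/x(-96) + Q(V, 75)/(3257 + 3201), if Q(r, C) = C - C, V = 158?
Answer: 15829/3968 ≈ 3.9892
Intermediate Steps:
E = -29 (E = 21 - 50 = -29)
x(w) = w² - 28*w (x(w) = (w² - 29*w) + w = w² - 28*w)
Q(r, C) = 0
47487/x(-96) + Q(V, 75)/(3257 + 3201) = 47487/((-96*(-28 - 96))) + 0/(3257 + 3201) = 47487/((-96*(-124))) + 0/6458 = 47487/11904 + 0*(1/6458) = 47487*(1/11904) + 0 = 15829/3968 + 0 = 15829/3968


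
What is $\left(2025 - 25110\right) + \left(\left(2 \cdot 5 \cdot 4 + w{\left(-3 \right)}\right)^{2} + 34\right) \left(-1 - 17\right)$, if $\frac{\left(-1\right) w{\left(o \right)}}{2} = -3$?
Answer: $-61785$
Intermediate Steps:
$w{\left(o \right)} = 6$ ($w{\left(o \right)} = \left(-2\right) \left(-3\right) = 6$)
$\left(2025 - 25110\right) + \left(\left(2 \cdot 5 \cdot 4 + w{\left(-3 \right)}\right)^{2} + 34\right) \left(-1 - 17\right) = \left(2025 - 25110\right) + \left(\left(2 \cdot 5 \cdot 4 + 6\right)^{2} + 34\right) \left(-1 - 17\right) = \left(2025 - 25110\right) + \left(\left(10 \cdot 4 + 6\right)^{2} + 34\right) \left(-1 - 17\right) = -23085 + \left(\left(40 + 6\right)^{2} + 34\right) \left(-18\right) = -23085 + \left(46^{2} + 34\right) \left(-18\right) = -23085 + \left(2116 + 34\right) \left(-18\right) = -23085 + 2150 \left(-18\right) = -23085 - 38700 = -61785$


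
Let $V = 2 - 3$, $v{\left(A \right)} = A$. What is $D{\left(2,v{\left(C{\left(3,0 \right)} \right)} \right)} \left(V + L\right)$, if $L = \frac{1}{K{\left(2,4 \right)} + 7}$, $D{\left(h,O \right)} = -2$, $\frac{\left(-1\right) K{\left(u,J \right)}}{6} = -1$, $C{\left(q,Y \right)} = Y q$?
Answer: $\frac{24}{13} \approx 1.8462$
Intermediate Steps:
$K{\left(u,J \right)} = 6$ ($K{\left(u,J \right)} = \left(-6\right) \left(-1\right) = 6$)
$V = -1$ ($V = 2 - 3 = -1$)
$L = \frac{1}{13}$ ($L = \frac{1}{6 + 7} = \frac{1}{13} \approx 0.076923$)
$D{\left(2,v{\left(C{\left(3,0 \right)} \right)} \right)} \left(V + L\right) = - 2 \left(-1 + \frac{1}{13}\right) = \left(-2\right) \left(- \frac{12}{13}\right) = \frac{24}{13}$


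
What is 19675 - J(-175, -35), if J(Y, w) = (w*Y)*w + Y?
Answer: 234225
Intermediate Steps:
J(Y, w) = Y + Y*w² (J(Y, w) = (Y*w)*w + Y = Y*w² + Y = Y + Y*w²)
19675 - J(-175, -35) = 19675 - (-175)*(1 + (-35)²) = 19675 - (-175)*(1 + 1225) = 19675 - (-175)*1226 = 19675 - 1*(-214550) = 19675 + 214550 = 234225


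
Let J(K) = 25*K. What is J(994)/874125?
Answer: 142/4995 ≈ 0.028428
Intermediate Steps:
J(994)/874125 = (25*994)/874125 = 24850*(1/874125) = 142/4995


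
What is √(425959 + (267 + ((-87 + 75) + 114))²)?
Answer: 2*√140530 ≈ 749.75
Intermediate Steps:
√(425959 + (267 + ((-87 + 75) + 114))²) = √(425959 + (267 + (-12 + 114))²) = √(425959 + (267 + 102)²) = √(425959 + 369²) = √(425959 + 136161) = √562120 = 2*√140530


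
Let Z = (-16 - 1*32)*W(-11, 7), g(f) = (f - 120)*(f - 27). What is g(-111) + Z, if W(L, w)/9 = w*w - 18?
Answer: 18486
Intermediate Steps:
W(L, w) = -162 + 9*w**2 (W(L, w) = 9*(w*w - 18) = 9*(w**2 - 18) = 9*(-18 + w**2) = -162 + 9*w**2)
g(f) = (-120 + f)*(-27 + f)
Z = -13392 (Z = (-16 - 1*32)*(-162 + 9*7**2) = (-16 - 32)*(-162 + 9*49) = -48*(-162 + 441) = -48*279 = -13392)
g(-111) + Z = (3240 + (-111)**2 - 147*(-111)) - 13392 = (3240 + 12321 + 16317) - 13392 = 31878 - 13392 = 18486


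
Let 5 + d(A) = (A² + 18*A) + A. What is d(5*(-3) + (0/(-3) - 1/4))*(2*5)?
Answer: -4975/8 ≈ -621.88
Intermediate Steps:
d(A) = -5 + A² + 19*A (d(A) = -5 + ((A² + 18*A) + A) = -5 + (A² + 19*A) = -5 + A² + 19*A)
d(5*(-3) + (0/(-3) - 1/4))*(2*5) = (-5 + (5*(-3) + (0/(-3) - 1/4))² + 19*(5*(-3) + (0/(-3) - 1/4)))*(2*5) = (-5 + (-15 + (0*(-⅓) - 1*¼))² + 19*(-15 + (0*(-⅓) - 1*¼)))*10 = (-5 + (-15 + (0 - ¼))² + 19*(-15 + (0 - ¼)))*10 = (-5 + (-15 - ¼)² + 19*(-15 - ¼))*10 = (-5 + (-61/4)² + 19*(-61/4))*10 = (-5 + 3721/16 - 1159/4)*10 = -995/16*10 = -4975/8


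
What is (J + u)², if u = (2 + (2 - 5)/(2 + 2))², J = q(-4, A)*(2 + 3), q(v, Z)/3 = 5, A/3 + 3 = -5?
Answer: 1500625/256 ≈ 5861.8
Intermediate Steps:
A = -24 (A = -9 + 3*(-5) = -9 - 15 = -24)
q(v, Z) = 15 (q(v, Z) = 3*5 = 15)
J = 75 (J = 15*(2 + 3) = 15*5 = 75)
u = 25/16 (u = (2 - 3/4)² = (2 - 3*¼)² = (2 - ¾)² = (5/4)² = 25/16 ≈ 1.5625)
(J + u)² = (75 + 25/16)² = (1225/16)² = 1500625/256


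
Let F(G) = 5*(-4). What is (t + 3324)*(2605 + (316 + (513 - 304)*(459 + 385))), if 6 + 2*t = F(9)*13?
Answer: 572200547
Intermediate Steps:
F(G) = -20
t = -133 (t = -3 + (-20*13)/2 = -3 + (1/2)*(-260) = -3 - 130 = -133)
(t + 3324)*(2605 + (316 + (513 - 304)*(459 + 385))) = (-133 + 3324)*(2605 + (316 + (513 - 304)*(459 + 385))) = 3191*(2605 + (316 + 209*844)) = 3191*(2605 + (316 + 176396)) = 3191*(2605 + 176712) = 3191*179317 = 572200547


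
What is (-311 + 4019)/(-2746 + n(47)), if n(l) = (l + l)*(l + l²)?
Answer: 1854/104659 ≈ 0.017715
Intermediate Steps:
n(l) = 2*l*(l + l²) (n(l) = (2*l)*(l + l²) = 2*l*(l + l²))
(-311 + 4019)/(-2746 + n(47)) = (-311 + 4019)/(-2746 + 2*47²*(1 + 47)) = 3708/(-2746 + 2*2209*48) = 3708/(-2746 + 212064) = 3708/209318 = 3708*(1/209318) = 1854/104659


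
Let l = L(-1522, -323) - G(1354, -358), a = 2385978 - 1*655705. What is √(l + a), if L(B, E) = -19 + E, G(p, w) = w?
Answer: √1730289 ≈ 1315.4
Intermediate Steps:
a = 1730273 (a = 2385978 - 655705 = 1730273)
l = 16 (l = (-19 - 323) - 1*(-358) = -342 + 358 = 16)
√(l + a) = √(16 + 1730273) = √1730289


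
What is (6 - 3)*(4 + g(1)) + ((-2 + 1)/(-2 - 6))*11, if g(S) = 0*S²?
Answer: 107/8 ≈ 13.375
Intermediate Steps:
g(S) = 0
(6 - 3)*(4 + g(1)) + ((-2 + 1)/(-2 - 6))*11 = (6 - 3)*(4 + 0) + ((-2 + 1)/(-2 - 6))*11 = 3*4 - 1/(-8)*11 = 12 - 1*(-⅛)*11 = 12 + (⅛)*11 = 12 + 11/8 = 107/8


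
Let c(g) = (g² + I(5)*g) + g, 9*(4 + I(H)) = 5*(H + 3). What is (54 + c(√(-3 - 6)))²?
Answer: 18056/9 + 390*I ≈ 2006.2 + 390.0*I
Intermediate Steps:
I(H) = -7/3 + 5*H/9 (I(H) = -4 + (5*(H + 3))/9 = -4 + (5*(3 + H))/9 = -4 + (15 + 5*H)/9 = -4 + (5/3 + 5*H/9) = -7/3 + 5*H/9)
c(g) = g² + 13*g/9 (c(g) = (g² + (-7/3 + (5/9)*5)*g) + g = (g² + (-7/3 + 25/9)*g) + g = (g² + 4*g/9) + g = g² + 13*g/9)
(54 + c(√(-3 - 6)))² = (54 + √(-3 - 6)*(13 + 9*√(-3 - 6))/9)² = (54 + √(-9)*(13 + 9*√(-9))/9)² = (54 + (3*I)*(13 + 9*(3*I))/9)² = (54 + (3*I)*(13 + 27*I)/9)² = (54 + I*(13 + 27*I)/3)²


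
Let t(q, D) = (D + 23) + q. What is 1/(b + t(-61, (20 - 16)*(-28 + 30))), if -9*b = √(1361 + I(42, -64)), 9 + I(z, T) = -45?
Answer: -2430/71593 + 9*√1307/71593 ≈ -0.029397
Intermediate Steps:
t(q, D) = 23 + D + q (t(q, D) = (23 + D) + q = 23 + D + q)
I(z, T) = -54 (I(z, T) = -9 - 45 = -54)
b = -√1307/9 (b = -√(1361 - 54)/9 = -√1307/9 ≈ -4.0169)
1/(b + t(-61, (20 - 16)*(-28 + 30))) = 1/(-√1307/9 + (23 + (20 - 16)*(-28 + 30) - 61)) = 1/(-√1307/9 + (23 + 4*2 - 61)) = 1/(-√1307/9 + (23 + 8 - 61)) = 1/(-√1307/9 - 30) = 1/(-30 - √1307/9)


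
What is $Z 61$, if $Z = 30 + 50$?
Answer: $4880$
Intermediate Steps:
$Z = 80$
$Z 61 = 80 \cdot 61 = 4880$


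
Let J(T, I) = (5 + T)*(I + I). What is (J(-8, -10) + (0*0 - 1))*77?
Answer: 4543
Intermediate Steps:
J(T, I) = 2*I*(5 + T) (J(T, I) = (5 + T)*(2*I) = 2*I*(5 + T))
(J(-8, -10) + (0*0 - 1))*77 = (2*(-10)*(5 - 8) + (0*0 - 1))*77 = (2*(-10)*(-3) + (0 - 1))*77 = (60 - 1)*77 = 59*77 = 4543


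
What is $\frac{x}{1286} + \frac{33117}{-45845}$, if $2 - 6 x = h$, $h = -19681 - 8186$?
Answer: $\frac{1022123533}{353740020} \approx 2.8895$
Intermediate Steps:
$h = -27867$ ($h = -19681 - 8186 = -27867$)
$x = \frac{27869}{6}$ ($x = \frac{1}{3} - - \frac{9289}{2} = \frac{1}{3} + \frac{9289}{2} = \frac{27869}{6} \approx 4644.8$)
$\frac{x}{1286} + \frac{33117}{-45845} = \frac{27869}{6 \cdot 1286} + \frac{33117}{-45845} = \frac{27869}{6} \cdot \frac{1}{1286} + 33117 \left(- \frac{1}{45845}\right) = \frac{27869}{7716} - \frac{33117}{45845} = \frac{1022123533}{353740020}$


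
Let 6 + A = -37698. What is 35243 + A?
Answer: -2461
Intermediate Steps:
A = -37704 (A = -6 - 37698 = -37704)
35243 + A = 35243 - 37704 = -2461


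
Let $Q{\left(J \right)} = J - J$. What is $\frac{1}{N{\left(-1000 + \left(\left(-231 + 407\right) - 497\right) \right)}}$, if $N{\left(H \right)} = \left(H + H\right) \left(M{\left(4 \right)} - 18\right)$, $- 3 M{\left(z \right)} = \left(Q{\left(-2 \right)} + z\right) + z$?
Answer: $\frac{3}{163804} \approx 1.8315 \cdot 10^{-5}$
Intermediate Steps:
$Q{\left(J \right)} = 0$
$M{\left(z \right)} = - \frac{2 z}{3}$ ($M{\left(z \right)} = - \frac{\left(0 + z\right) + z}{3} = - \frac{z + z}{3} = - \frac{2 z}{3}$)
$N{\left(H \right)} = - \frac{124 H}{3}$ ($N{\left(H \right)} = \left(H + H\right) \left(\left(- \frac{2}{3}\right) 4 - 18\right) = 2 H \left(- \frac{8}{3} - 18\right) = 2 H \left(- \frac{62}{3}\right) = - \frac{124 H}{3}$)
$\frac{1}{N{\left(-1000 + \left(\left(-231 + 407\right) - 497\right) \right)}} = \frac{1}{\left(- \frac{124}{3}\right) \left(-1000 + \left(\left(-231 + 407\right) - 497\right)\right)} = \frac{1}{\left(- \frac{124}{3}\right) \left(-1000 + \left(176 - 497\right)\right)} = \frac{1}{\left(- \frac{124}{3}\right) \left(-1000 - 321\right)} = \frac{1}{\left(- \frac{124}{3}\right) \left(-1321\right)} = \frac{1}{\frac{163804}{3}} = \frac{3}{163804}$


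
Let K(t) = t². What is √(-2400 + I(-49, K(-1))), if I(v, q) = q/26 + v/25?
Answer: I*√40592474/130 ≈ 49.009*I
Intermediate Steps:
I(v, q) = v/25 + q/26 (I(v, q) = q*(1/26) + v*(1/25) = q/26 + v/25 = v/25 + q/26)
√(-2400 + I(-49, K(-1))) = √(-2400 + ((1/25)*(-49) + (1/26)*(-1)²)) = √(-2400 + (-49/25 + (1/26)*1)) = √(-2400 + (-49/25 + 1/26)) = √(-2400 - 1249/650) = √(-1561249/650) = I*√40592474/130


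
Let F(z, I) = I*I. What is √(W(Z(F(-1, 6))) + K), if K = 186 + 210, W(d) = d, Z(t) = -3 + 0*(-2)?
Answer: √393 ≈ 19.824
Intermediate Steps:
F(z, I) = I²
Z(t) = -3 (Z(t) = -3 + 0 = -3)
K = 396
√(W(Z(F(-1, 6))) + K) = √(-3 + 396) = √393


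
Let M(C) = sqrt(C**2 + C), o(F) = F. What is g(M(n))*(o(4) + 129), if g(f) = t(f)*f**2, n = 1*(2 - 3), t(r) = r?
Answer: 0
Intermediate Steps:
n = -1 (n = 1*(-1) = -1)
M(C) = sqrt(C + C**2)
g(f) = f**3 (g(f) = f*f**2 = f**3)
g(M(n))*(o(4) + 129) = (sqrt(-(1 - 1)))**3*(4 + 129) = (sqrt(-1*0))**3*133 = (sqrt(0))**3*133 = 0**3*133 = 0*133 = 0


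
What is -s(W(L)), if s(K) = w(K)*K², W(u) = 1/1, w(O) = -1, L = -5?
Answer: 1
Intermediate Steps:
W(u) = 1
s(K) = -K²
-s(W(L)) = -(-1)*1² = -(-1) = -1*(-1) = 1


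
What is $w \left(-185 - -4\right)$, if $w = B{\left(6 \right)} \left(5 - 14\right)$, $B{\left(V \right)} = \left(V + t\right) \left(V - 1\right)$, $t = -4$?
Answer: $16290$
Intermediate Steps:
$B{\left(V \right)} = \left(-1 + V\right) \left(-4 + V\right)$ ($B{\left(V \right)} = \left(V - 4\right) \left(V - 1\right) = \left(-4 + V\right) \left(-1 + V\right) = \left(-1 + V\right) \left(-4 + V\right)$)
$w = -90$ ($w = \left(4 + 6^{2} - 30\right) \left(5 - 14\right) = \left(4 + 36 - 30\right) \left(-9\right) = 10 \left(-9\right) = -90$)
$w \left(-185 - -4\right) = - 90 \left(-185 - -4\right) = - 90 \left(-185 + \left(-1 + 5\right)\right) = - 90 \left(-185 + 4\right) = \left(-90\right) \left(-181\right) = 16290$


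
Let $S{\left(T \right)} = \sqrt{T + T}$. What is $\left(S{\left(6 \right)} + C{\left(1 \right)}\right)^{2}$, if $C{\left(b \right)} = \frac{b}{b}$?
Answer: $13 + 4 \sqrt{3} \approx 19.928$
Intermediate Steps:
$C{\left(b \right)} = 1$
$S{\left(T \right)} = \sqrt{2} \sqrt{T}$ ($S{\left(T \right)} = \sqrt{2 T} = \sqrt{2} \sqrt{T}$)
$\left(S{\left(6 \right)} + C{\left(1 \right)}\right)^{2} = \left(\sqrt{2} \sqrt{6} + 1\right)^{2} = \left(2 \sqrt{3} + 1\right)^{2} = \left(1 + 2 \sqrt{3}\right)^{2}$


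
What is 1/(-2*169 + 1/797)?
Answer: -797/269385 ≈ -0.0029586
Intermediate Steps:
1/(-2*169 + 1/797) = 1/(-338 + 1/797) = 1/(-269385/797) = -797/269385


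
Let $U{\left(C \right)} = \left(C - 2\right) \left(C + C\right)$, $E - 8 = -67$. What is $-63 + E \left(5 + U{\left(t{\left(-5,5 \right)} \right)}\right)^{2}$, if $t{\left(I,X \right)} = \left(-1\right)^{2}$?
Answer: $-594$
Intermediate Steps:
$E = -59$ ($E = 8 - 67 = -59$)
$t{\left(I,X \right)} = 1$
$U{\left(C \right)} = 2 C \left(-2 + C\right)$ ($U{\left(C \right)} = \left(C + \left(-5 + 3\right)\right) 2 C = \left(C - 2\right) 2 C = \left(-2 + C\right) 2 C = 2 C \left(-2 + C\right)$)
$-63 + E \left(5 + U{\left(t{\left(-5,5 \right)} \right)}\right)^{2} = -63 - 59 \left(5 + 2 \cdot 1 \left(-2 + 1\right)\right)^{2} = -63 - 59 \left(5 + 2 \cdot 1 \left(-1\right)\right)^{2} = -63 - 59 \left(5 - 2\right)^{2} = -63 - 59 \cdot 3^{2} = -63 - 531 = -594$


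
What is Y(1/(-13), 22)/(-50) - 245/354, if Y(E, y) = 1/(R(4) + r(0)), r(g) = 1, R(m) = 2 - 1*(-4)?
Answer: -21526/30975 ≈ -0.69495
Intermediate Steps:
R(m) = 6 (R(m) = 2 + 4 = 6)
Y(E, y) = 1/7 (Y(E, y) = 1/(6 + 1) = 1/7)
Y(1/(-13), 22)/(-50) - 245/354 = (1/7)/(-50) - 245/354 = (1/7)*(-1/50) - 245*1/354 = -1/350 - 245/354 = -21526/30975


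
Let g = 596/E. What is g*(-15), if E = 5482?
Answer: -4470/2741 ≈ -1.6308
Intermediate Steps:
g = 298/2741 (g = 596/5482 = 596*(1/5482) = 298/2741 ≈ 0.10872)
g*(-15) = (298/2741)*(-15) = -4470/2741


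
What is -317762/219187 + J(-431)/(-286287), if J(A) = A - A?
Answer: -317762/219187 ≈ -1.4497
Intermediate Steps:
J(A) = 0
-317762/219187 + J(-431)/(-286287) = -317762/219187 + 0/(-286287) = -317762*1/219187 + 0*(-1/286287) = -317762/219187 + 0 = -317762/219187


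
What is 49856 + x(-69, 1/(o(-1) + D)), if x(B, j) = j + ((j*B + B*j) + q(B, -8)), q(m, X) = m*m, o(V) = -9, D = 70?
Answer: 3331500/61 ≈ 54615.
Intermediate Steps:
q(m, X) = m²
x(B, j) = j + B² + 2*B*j (x(B, j) = j + ((j*B + B*j) + B²) = j + ((B*j + B*j) + B²) = j + (2*B*j + B²) = j + (B² + 2*B*j) = j + B² + 2*B*j)
49856 + x(-69, 1/(o(-1) + D)) = 49856 + (1/(-9 + 70) + (-69)² + 2*(-69)/(-9 + 70)) = 49856 + (1/61 + 4761 + 2*(-69)/61) = 49856 + (1/61 + 4761 + 2*(-69)*(1/61)) = 49856 + (1/61 + 4761 - 138/61) = 49856 + 290284/61 = 3331500/61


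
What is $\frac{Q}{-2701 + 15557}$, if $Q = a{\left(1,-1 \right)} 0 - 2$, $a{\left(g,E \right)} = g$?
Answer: $- \frac{1}{6428} \approx -0.00015557$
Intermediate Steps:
$Q = -2$ ($Q = 1 \cdot 0 - 2 = 0 - 2 = -2$)
$\frac{Q}{-2701 + 15557} = - \frac{2}{-2701 + 15557} = - \frac{2}{12856} = \left(-2\right) \frac{1}{12856} = - \frac{1}{6428}$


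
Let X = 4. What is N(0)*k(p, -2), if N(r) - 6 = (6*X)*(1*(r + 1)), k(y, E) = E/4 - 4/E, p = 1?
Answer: 45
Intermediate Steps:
k(y, E) = -4/E + E/4 (k(y, E) = E*(1/4) - 4/E = E/4 - 4/E = -4/E + E/4)
N(r) = 30 + 24*r (N(r) = 6 + (6*4)*(1*(r + 1)) = 6 + 24*(1*(1 + r)) = 6 + 24*(1 + r) = 6 + (24 + 24*r) = 30 + 24*r)
N(0)*k(p, -2) = (30 + 24*0)*(-4/(-2) + (1/4)*(-2)) = (30 + 0)*(-4*(-1/2) - 1/2) = 30*(2 - 1/2) = 30*(3/2) = 45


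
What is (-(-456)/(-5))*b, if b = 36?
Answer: -16416/5 ≈ -3283.2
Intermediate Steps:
(-(-456)/(-5))*b = -(-456)/(-5)*36 = -(-456)*(-1)/5*36 = -19*24/5*36 = -456/5*36 = -16416/5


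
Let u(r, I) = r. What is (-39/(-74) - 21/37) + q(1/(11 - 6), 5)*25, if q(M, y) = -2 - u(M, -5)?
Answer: -4073/74 ≈ -55.041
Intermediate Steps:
q(M, y) = -2 - M
(-39/(-74) - 21/37) + q(1/(11 - 6), 5)*25 = (-39/(-74) - 21/37) + (-2 - 1/(11 - 6))*25 = (-39*(-1/74) - 21*1/37) + (-2 - 1/5)*25 = (39/74 - 21/37) + (-2 - 1*⅕)*25 = -3/74 + (-2 - ⅕)*25 = -3/74 - 11/5*25 = -3/74 - 55 = -4073/74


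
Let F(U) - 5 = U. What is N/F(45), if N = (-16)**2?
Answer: 128/25 ≈ 5.1200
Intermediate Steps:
F(U) = 5 + U
N = 256
N/F(45) = 256/(5 + 45) = 256/50 = 256*(1/50) = 128/25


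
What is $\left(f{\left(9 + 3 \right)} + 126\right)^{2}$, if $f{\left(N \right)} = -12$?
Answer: $12996$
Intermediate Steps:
$\left(f{\left(9 + 3 \right)} + 126\right)^{2} = \left(-12 + 126\right)^{2} = 114^{2} = 12996$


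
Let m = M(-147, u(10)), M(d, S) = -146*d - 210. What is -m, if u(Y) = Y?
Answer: -21252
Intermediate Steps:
M(d, S) = -210 - 146*d
m = 21252 (m = -210 - 146*(-147) = -210 + 21462 = 21252)
-m = -1*21252 = -21252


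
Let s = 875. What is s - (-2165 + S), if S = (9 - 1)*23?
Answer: 2856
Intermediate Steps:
S = 184 (S = 8*23 = 184)
s - (-2165 + S) = 875 - (-2165 + 184) = 875 - 1*(-1981) = 875 + 1981 = 2856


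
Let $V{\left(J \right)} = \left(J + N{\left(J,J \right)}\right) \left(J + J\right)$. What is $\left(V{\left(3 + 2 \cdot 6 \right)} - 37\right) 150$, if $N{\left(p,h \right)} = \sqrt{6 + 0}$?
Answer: $61950 + 4500 \sqrt{6} \approx 72973.0$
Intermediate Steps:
$N{\left(p,h \right)} = \sqrt{6}$
$V{\left(J \right)} = 2 J \left(J + \sqrt{6}\right)$ ($V{\left(J \right)} = \left(J + \sqrt{6}\right) \left(J + J\right) = \left(J + \sqrt{6}\right) 2 J = 2 J \left(J + \sqrt{6}\right)$)
$\left(V{\left(3 + 2 \cdot 6 \right)} - 37\right) 150 = \left(2 \left(3 + 2 \cdot 6\right) \left(\left(3 + 2 \cdot 6\right) + \sqrt{6}\right) - 37\right) 150 = \left(2 \left(3 + 12\right) \left(\left(3 + 12\right) + \sqrt{6}\right) - 37\right) 150 = \left(2 \cdot 15 \left(15 + \sqrt{6}\right) - 37\right) 150 = \left(\left(450 + 30 \sqrt{6}\right) - 37\right) 150 = \left(413 + 30 \sqrt{6}\right) 150 = 61950 + 4500 \sqrt{6}$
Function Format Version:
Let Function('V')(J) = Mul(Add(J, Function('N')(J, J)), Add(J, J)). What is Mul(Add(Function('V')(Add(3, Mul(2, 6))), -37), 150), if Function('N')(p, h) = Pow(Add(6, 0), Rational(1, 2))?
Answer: Add(61950, Mul(4500, Pow(6, Rational(1, 2)))) ≈ 72973.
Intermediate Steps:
Function('N')(p, h) = Pow(6, Rational(1, 2))
Function('V')(J) = Mul(2, J, Add(J, Pow(6, Rational(1, 2)))) (Function('V')(J) = Mul(Add(J, Pow(6, Rational(1, 2))), Add(J, J)) = Mul(Add(J, Pow(6, Rational(1, 2))), Mul(2, J)) = Mul(2, J, Add(J, Pow(6, Rational(1, 2)))))
Mul(Add(Function('V')(Add(3, Mul(2, 6))), -37), 150) = Mul(Add(Mul(2, Add(3, Mul(2, 6)), Add(Add(3, Mul(2, 6)), Pow(6, Rational(1, 2)))), -37), 150) = Mul(Add(Mul(2, Add(3, 12), Add(Add(3, 12), Pow(6, Rational(1, 2)))), -37), 150) = Mul(Add(Mul(2, 15, Add(15, Pow(6, Rational(1, 2)))), -37), 150) = Mul(Add(Add(450, Mul(30, Pow(6, Rational(1, 2)))), -37), 150) = Mul(Add(413, Mul(30, Pow(6, Rational(1, 2)))), 150) = Add(61950, Mul(4500, Pow(6, Rational(1, 2))))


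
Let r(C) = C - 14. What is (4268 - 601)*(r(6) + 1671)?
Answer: 6098221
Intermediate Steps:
r(C) = -14 + C
(4268 - 601)*(r(6) + 1671) = (4268 - 601)*((-14 + 6) + 1671) = 3667*(-8 + 1671) = 3667*1663 = 6098221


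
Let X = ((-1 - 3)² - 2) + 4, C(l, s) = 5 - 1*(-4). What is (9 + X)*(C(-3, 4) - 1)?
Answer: 216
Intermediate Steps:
C(l, s) = 9 (C(l, s) = 5 + 4 = 9)
X = 18 (X = ((-4)² - 2) + 4 = (16 - 2) + 4 = 14 + 4 = 18)
(9 + X)*(C(-3, 4) - 1) = (9 + 18)*(9 - 1) = 27*8 = 216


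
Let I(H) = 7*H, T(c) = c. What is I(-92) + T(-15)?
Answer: -659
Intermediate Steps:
I(-92) + T(-15) = 7*(-92) - 15 = -644 - 15 = -659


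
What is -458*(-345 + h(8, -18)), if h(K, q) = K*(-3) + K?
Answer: 165338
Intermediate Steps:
h(K, q) = -2*K (h(K, q) = -3*K + K = -2*K)
-458*(-345 + h(8, -18)) = -458*(-345 - 2*8) = -458*(-345 - 16) = -458*(-361) = 165338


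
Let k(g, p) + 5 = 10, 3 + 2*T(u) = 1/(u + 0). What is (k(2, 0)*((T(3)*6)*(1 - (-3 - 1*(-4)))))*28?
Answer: 0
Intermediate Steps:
T(u) = -3/2 + 1/(2*u) (T(u) = -3/2 + 1/(2*(u + 0)) = -3/2 + 1/(2*u))
k(g, p) = 5 (k(g, p) = -5 + 10 = 5)
(k(2, 0)*((T(3)*6)*(1 - (-3 - 1*(-4)))))*28 = (5*((((1/2)*(1 - 3*3)/3)*6)*(1 - (-3 - 1*(-4)))))*28 = (5*((((1/2)*(1/3)*(1 - 9))*6)*(1 - (-3 + 4))))*28 = (5*((((1/2)*(1/3)*(-8))*6)*(1 - 1*1)))*28 = (5*((-4/3*6)*(1 - 1)))*28 = (5*(-8*0))*28 = (5*0)*28 = 0*28 = 0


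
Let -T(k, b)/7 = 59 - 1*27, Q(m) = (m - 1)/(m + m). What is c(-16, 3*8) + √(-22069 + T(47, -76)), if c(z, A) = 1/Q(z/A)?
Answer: ⅘ + 3*I*√2477 ≈ 0.8 + 149.31*I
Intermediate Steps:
Q(m) = (-1 + m)/(2*m) (Q(m) = (-1 + m)/((2*m)) = (-1 + m)*(1/(2*m)) = (-1 + m)/(2*m))
T(k, b) = -224 (T(k, b) = -7*(59 - 1*27) = -7*(59 - 27) = -7*32 = -224)
c(z, A) = 2*z/(A*(-1 + z/A)) (c(z, A) = 1/((-1 + z/A)/(2*((z/A)))) = 1/((A/z)*(-1 + z/A)/2) = 1/(A*(-1 + z/A)/(2*z)) = 2*z/(A*(-1 + z/A)))
c(-16, 3*8) + √(-22069 + T(47, -76)) = 2*(-16)/(-16 - 3*8) + √(-22069 - 224) = 2*(-16)/(-16 - 1*24) + √(-22293) = 2*(-16)/(-16 - 24) + 3*I*√2477 = 2*(-16)/(-40) + 3*I*√2477 = 2*(-16)*(-1/40) + 3*I*√2477 = ⅘ + 3*I*√2477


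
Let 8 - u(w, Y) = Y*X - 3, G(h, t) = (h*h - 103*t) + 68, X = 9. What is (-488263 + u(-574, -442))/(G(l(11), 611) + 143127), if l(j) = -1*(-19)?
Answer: -484274/80623 ≈ -6.0066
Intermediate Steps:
l(j) = 19
G(h, t) = 68 + h**2 - 103*t (G(h, t) = (h**2 - 103*t) + 68 = 68 + h**2 - 103*t)
u(w, Y) = 11 - 9*Y (u(w, Y) = 8 - (Y*9 - 3) = 8 - (9*Y - 3) = 8 - (-3 + 9*Y) = 8 + (3 - 9*Y) = 11 - 9*Y)
(-488263 + u(-574, -442))/(G(l(11), 611) + 143127) = (-488263 + (11 - 9*(-442)))/((68 + 19**2 - 103*611) + 143127) = (-488263 + (11 + 3978))/((68 + 361 - 62933) + 143127) = (-488263 + 3989)/(-62504 + 143127) = -484274/80623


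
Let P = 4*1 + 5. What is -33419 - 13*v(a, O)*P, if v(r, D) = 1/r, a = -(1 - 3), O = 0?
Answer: -66955/2 ≈ -33478.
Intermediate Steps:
P = 9 (P = 4 + 5 = 9)
a = 2 (a = -1*(-2) = 2)
-33419 - 13*v(a, O)*P = -33419 - 13/2*9 = -33419 - 13*(1/2)*9 = -33419 - 13*9/2 = -33419 - 1*117/2 = -33419 - 117/2 = -66955/2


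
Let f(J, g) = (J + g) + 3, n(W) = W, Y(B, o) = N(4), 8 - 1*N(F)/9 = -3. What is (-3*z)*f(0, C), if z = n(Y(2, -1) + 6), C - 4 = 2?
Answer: -2835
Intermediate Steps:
C = 6 (C = 4 + 2 = 6)
N(F) = 99 (N(F) = 72 - 9*(-3) = 72 + 27 = 99)
Y(B, o) = 99
z = 105 (z = 99 + 6 = 105)
f(J, g) = 3 + J + g
(-3*z)*f(0, C) = (-3*105)*(3 + 0 + 6) = -315*9 = -2835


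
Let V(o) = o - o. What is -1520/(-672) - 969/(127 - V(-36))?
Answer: -28633/5334 ≈ -5.3680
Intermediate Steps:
V(o) = 0
-1520/(-672) - 969/(127 - V(-36)) = -1520/(-672) - 969/(127 - 1*0) = -1520*(-1/672) - 969/(127 + 0) = 95/42 - 969/127 = -28633/5334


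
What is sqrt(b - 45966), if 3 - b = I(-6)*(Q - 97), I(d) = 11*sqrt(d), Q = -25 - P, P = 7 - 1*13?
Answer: sqrt(-45963 + 1276*I*sqrt(6)) ≈ 7.2852 + 214.51*I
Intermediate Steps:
P = -6 (P = 7 - 13 = -6)
Q = -19 (Q = -25 - 1*(-6) = -25 + 6 = -19)
b = 3 + 1276*I*sqrt(6) (b = 3 - 11*sqrt(-6)*(-19 - 97) = 3 - 11*(I*sqrt(6))*(-116) = 3 - 11*I*sqrt(6)*(-116) = 3 - (-1276)*I*sqrt(6) = 3 + 1276*I*sqrt(6) ≈ 3.0 + 3125.6*I)
sqrt(b - 45966) = sqrt((3 + 1276*I*sqrt(6)) - 45966) = sqrt(-45963 + 1276*I*sqrt(6))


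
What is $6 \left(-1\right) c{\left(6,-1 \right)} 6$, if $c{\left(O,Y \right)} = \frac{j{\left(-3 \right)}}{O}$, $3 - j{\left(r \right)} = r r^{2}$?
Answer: $-180$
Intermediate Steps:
$j{\left(r \right)} = 3 - r^{3}$ ($j{\left(r \right)} = 3 - r r^{2} = 3 - r^{3}$)
$c{\left(O,Y \right)} = \frac{30}{O}$ ($c{\left(O,Y \right)} = \frac{3 - \left(-3\right)^{3}}{O} = \frac{3 - -27}{O} = \frac{3 + 27}{O} = \frac{30}{O}$)
$6 \left(-1\right) c{\left(6,-1 \right)} 6 = 6 \left(-1\right) \frac{30}{6} \cdot 6 = - 6 \cdot 30 \cdot \frac{1}{6} \cdot 6 = \left(-6\right) 5 \cdot 6 = \left(-30\right) 6 = -180$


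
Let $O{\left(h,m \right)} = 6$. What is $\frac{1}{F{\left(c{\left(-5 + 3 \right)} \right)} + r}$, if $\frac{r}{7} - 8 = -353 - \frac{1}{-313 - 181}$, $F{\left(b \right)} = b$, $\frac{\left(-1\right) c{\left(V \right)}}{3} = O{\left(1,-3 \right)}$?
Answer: $- \frac{494}{1201895} \approx -0.00041102$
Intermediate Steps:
$c{\left(V \right)} = -18$ ($c{\left(V \right)} = \left(-3\right) 6 = -18$)
$r = - \frac{1193003}{494}$ ($r = 56 + 7 \left(-353 - \frac{1}{-313 - 181}\right) = 56 + 7 \left(-353 - \frac{1}{-494}\right) = 56 + 7 \left(-353 - - \frac{1}{494}\right) = 56 + 7 \left(-353 + \frac{1}{494}\right) = 56 + 7 \left(- \frac{174381}{494}\right) = 56 - \frac{1220667}{494} = - \frac{1193003}{494} \approx -2415.0$)
$\frac{1}{F{\left(c{\left(-5 + 3 \right)} \right)} + r} = \frac{1}{-18 - \frac{1193003}{494}} = \frac{1}{- \frac{1201895}{494}} = - \frac{494}{1201895}$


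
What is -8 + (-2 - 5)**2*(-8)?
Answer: -400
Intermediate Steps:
-8 + (-2 - 5)**2*(-8) = -8 + (-7)**2*(-8) = -8 + 49*(-8) = -8 - 392 = -400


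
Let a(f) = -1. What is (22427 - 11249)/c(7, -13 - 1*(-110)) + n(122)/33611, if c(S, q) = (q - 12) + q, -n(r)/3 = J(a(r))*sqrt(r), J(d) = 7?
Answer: 5589/91 - 21*sqrt(122)/33611 ≈ 61.411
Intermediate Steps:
n(r) = -21*sqrt(r)
c(S, q) = -12 + 2*q (c(S, q) = (-12 + q) + q = -12 + 2*q)
(22427 - 11249)/c(7, -13 - 1*(-110)) + n(122)/33611 = (22427 - 11249)/(-12 + 2*(-13 - 1*(-110))) - 21*sqrt(122)/33611 = 11178/(-12 + 2*(-13 + 110)) - 21*sqrt(122)*(1/33611) = 11178/(-12 + 2*97) - 21*sqrt(122)/33611 = 11178/(-12 + 194) - 21*sqrt(122)/33611 = 11178/182 - 21*sqrt(122)/33611 = 11178*(1/182) - 21*sqrt(122)/33611 = 5589/91 - 21*sqrt(122)/33611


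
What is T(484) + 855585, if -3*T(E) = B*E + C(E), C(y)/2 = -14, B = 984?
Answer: 2090527/3 ≈ 6.9684e+5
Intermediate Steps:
C(y) = -28 (C(y) = 2*(-14) = -28)
T(E) = 28/3 - 328*E (T(E) = -(984*E - 28)/3 = -(-28 + 984*E)/3 = 28/3 - 328*E)
T(484) + 855585 = (28/3 - 328*484) + 855585 = (28/3 - 158752) + 855585 = -476228/3 + 855585 = 2090527/3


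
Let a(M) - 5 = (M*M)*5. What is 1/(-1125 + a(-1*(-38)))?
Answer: 1/6100 ≈ 0.00016393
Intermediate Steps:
a(M) = 5 + 5*M**2 (a(M) = 5 + (M*M)*5 = 5 + M**2*5 = 5 + 5*M**2)
1/(-1125 + a(-1*(-38))) = 1/(-1125 + (5 + 5*(-1*(-38))**2)) = 1/(-1125 + (5 + 5*38**2)) = 1/(-1125 + (5 + 5*1444)) = 1/(-1125 + (5 + 7220)) = 1/(-1125 + 7225) = 1/6100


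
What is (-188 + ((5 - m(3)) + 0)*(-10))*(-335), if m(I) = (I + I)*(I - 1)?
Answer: 39530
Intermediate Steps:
m(I) = 2*I*(-1 + I) (m(I) = (2*I)*(-1 + I) = 2*I*(-1 + I))
(-188 + ((5 - m(3)) + 0)*(-10))*(-335) = (-188 + ((5 - 2*3*(-1 + 3)) + 0)*(-10))*(-335) = (-188 + ((5 - 2*3*2) + 0)*(-10))*(-335) = (-188 + ((5 - 1*12) + 0)*(-10))*(-335) = (-188 + ((5 - 12) + 0)*(-10))*(-335) = (-188 + (-7 + 0)*(-10))*(-335) = (-188 - 7*(-10))*(-335) = (-188 + 70)*(-335) = -118*(-335) = 39530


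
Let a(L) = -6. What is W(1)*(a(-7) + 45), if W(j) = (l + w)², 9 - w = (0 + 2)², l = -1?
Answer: 624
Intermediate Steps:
w = 5 (w = 9 - (0 + 2)² = 9 - 1*2² = 9 - 1*4 = 9 - 4 = 5)
W(j) = 16 (W(j) = (-1 + 5)² = 4² = 16)
W(1)*(a(-7) + 45) = 16*(-6 + 45) = 16*39 = 624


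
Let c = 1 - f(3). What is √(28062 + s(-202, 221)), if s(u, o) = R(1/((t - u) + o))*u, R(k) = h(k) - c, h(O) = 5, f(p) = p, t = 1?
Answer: 2*√6662 ≈ 163.24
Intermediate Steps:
c = -2 (c = 1 - 1*3 = 1 - 3 = -2)
R(k) = 7 (R(k) = 5 - 1*(-2) = 5 + 2 = 7)
s(u, o) = 7*u
√(28062 + s(-202, 221)) = √(28062 + 7*(-202)) = √(28062 - 1414) = √26648 = 2*√6662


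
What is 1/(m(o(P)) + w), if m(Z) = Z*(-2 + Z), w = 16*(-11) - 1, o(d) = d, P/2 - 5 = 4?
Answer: 1/111 ≈ 0.0090090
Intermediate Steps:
P = 18 (P = 10 + 2*4 = 10 + 8 = 18)
w = -177 (w = -176 - 1 = -177)
1/(m(o(P)) + w) = 1/(18*(-2 + 18) - 177) = 1/(18*16 - 177) = 1/(288 - 177) = 1/111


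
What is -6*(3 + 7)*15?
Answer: -900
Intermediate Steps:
-6*(3 + 7)*15 = -6*10*15 = -60*15 = -900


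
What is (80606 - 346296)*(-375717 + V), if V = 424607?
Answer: -12989584100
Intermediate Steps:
(80606 - 346296)*(-375717 + V) = (80606 - 346296)*(-375717 + 424607) = -265690*48890 = -12989584100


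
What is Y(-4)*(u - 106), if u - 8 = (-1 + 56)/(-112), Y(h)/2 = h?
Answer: 11031/14 ≈ 787.93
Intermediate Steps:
Y(h) = 2*h
u = 841/112 (u = 8 + (-1 + 56)/(-112) = 8 + 55*(-1/112) = 8 - 55/112 = 841/112 ≈ 7.5089)
Y(-4)*(u - 106) = (2*(-4))*(841/112 - 106) = -8*(-11031/112) = 11031/14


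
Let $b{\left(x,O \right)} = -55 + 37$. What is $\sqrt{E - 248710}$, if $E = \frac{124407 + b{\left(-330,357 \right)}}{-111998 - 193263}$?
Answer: $\frac{i \sqrt{23175899782584439}}{305261} \approx 498.71 i$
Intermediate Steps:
$b{\left(x,O \right)} = -18$
$E = - \frac{124389}{305261}$ ($E = \frac{124407 - 18}{-111998 - 193263} = \frac{124389}{-305261} = 124389 \left(- \frac{1}{305261}\right) = - \frac{124389}{305261} \approx -0.40748$)
$\sqrt{E - 248710} = \sqrt{- \frac{124389}{305261} - 248710} = \sqrt{- \frac{75921587699}{305261}} = \frac{i \sqrt{23175899782584439}}{305261}$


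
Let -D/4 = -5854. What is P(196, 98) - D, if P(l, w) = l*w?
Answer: -4208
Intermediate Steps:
D = 23416 (D = -4*(-5854) = 23416)
P(196, 98) - D = 196*98 - 1*23416 = 19208 - 23416 = -4208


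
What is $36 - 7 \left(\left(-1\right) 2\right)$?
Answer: $50$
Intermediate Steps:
$36 - 7 \left(\left(-1\right) 2\right) = 36 - -14 = 36 + 14 = 50$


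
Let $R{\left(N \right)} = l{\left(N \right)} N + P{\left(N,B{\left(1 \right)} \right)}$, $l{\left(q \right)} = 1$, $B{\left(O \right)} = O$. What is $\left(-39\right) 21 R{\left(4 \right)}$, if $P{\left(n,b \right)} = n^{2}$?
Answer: $-16380$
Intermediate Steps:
$R{\left(N \right)} = N + N^{2}$ ($R{\left(N \right)} = 1 N + N^{2} = N + N^{2}$)
$\left(-39\right) 21 R{\left(4 \right)} = \left(-39\right) 21 \cdot 4 \left(1 + 4\right) = - 819 \cdot 4 \cdot 5 = \left(-819\right) 20 = -16380$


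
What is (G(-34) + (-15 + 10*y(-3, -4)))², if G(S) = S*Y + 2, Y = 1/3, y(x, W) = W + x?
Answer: 80089/9 ≈ 8898.8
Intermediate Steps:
Y = ⅓ ≈ 0.33333
G(S) = 2 + S/3 (G(S) = S*(⅓) + 2 = S/3 + 2 = 2 + S/3)
(G(-34) + (-15 + 10*y(-3, -4)))² = ((2 + (⅓)*(-34)) + (-15 + 10*(-4 - 3)))² = ((2 - 34/3) + (-15 + 10*(-7)))² = (-28/3 + (-15 - 70))² = (-28/3 - 85)² = (-283/3)² = 80089/9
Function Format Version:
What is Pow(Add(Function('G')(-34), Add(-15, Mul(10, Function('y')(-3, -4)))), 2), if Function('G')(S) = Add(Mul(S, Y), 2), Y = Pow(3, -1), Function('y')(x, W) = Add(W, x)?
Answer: Rational(80089, 9) ≈ 8898.8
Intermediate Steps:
Y = Rational(1, 3) ≈ 0.33333
Function('G')(S) = Add(2, Mul(Rational(1, 3), S)) (Function('G')(S) = Add(Mul(S, Rational(1, 3)), 2) = Add(Mul(Rational(1, 3), S), 2) = Add(2, Mul(Rational(1, 3), S)))
Pow(Add(Function('G')(-34), Add(-15, Mul(10, Function('y')(-3, -4)))), 2) = Pow(Add(Add(2, Mul(Rational(1, 3), -34)), Add(-15, Mul(10, Add(-4, -3)))), 2) = Pow(Add(Add(2, Rational(-34, 3)), Add(-15, Mul(10, -7))), 2) = Pow(Add(Rational(-28, 3), Add(-15, -70)), 2) = Pow(Add(Rational(-28, 3), -85), 2) = Pow(Rational(-283, 3), 2) = Rational(80089, 9)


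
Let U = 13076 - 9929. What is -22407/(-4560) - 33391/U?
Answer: -27249377/4783440 ≈ -5.6966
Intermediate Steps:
U = 3147
-22407/(-4560) - 33391/U = -22407/(-4560) - 33391/3147 = -22407*(-1/4560) - 33391*1/3147 = 7469/1520 - 33391/3147 = -27249377/4783440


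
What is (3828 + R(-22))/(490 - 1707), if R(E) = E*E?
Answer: -4312/1217 ≈ -3.5431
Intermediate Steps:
R(E) = E**2
(3828 + R(-22))/(490 - 1707) = (3828 + (-22)**2)/(490 - 1707) = (3828 + 484)/(-1217) = 4312*(-1/1217) = -4312/1217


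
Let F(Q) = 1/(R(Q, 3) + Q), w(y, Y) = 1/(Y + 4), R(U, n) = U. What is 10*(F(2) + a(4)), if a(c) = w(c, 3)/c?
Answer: 20/7 ≈ 2.8571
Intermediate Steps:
w(y, Y) = 1/(4 + Y)
F(Q) = 1/(2*Q) (F(Q) = 1/(Q + Q) = 1/(2*Q))
a(c) = 1/(7*c) (a(c) = 1/((4 + 3)*c) = 1/(7*c))
10*(F(2) + a(4)) = 10*((1/2)/2 + (1/7)/4) = 10*((1/2)*(1/2) + (1/7)*(1/4)) = 10*(1/4 + 1/28) = 10*(2/7) = 20/7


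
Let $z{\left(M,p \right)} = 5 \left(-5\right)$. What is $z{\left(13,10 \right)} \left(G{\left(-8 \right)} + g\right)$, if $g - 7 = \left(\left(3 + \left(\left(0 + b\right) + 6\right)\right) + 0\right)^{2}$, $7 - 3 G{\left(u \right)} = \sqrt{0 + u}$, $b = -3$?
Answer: $- \frac{3400}{3} + \frac{50 i \sqrt{2}}{3} \approx -1133.3 + 23.57 i$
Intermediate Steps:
$z{\left(M,p \right)} = -25$
$G{\left(u \right)} = \frac{7}{3} - \frac{\sqrt{u}}{3}$ ($G{\left(u \right)} = \frac{7}{3} - \frac{\sqrt{0 + u}}{3} = \frac{7}{3} - \frac{\sqrt{u}}{3}$)
$g = 43$ ($g = 7 + \left(\left(3 + \left(\left(0 - 3\right) + 6\right)\right) + 0\right)^{2} = 7 + \left(\left(3 + \left(-3 + 6\right)\right) + 0\right)^{2} = 7 + \left(\left(3 + 3\right) + 0\right)^{2} = 7 + \left(6 + 0\right)^{2} = 7 + 6^{2} = 7 + 36 = 43$)
$z{\left(13,10 \right)} \left(G{\left(-8 \right)} + g\right) = - 25 \left(\left(\frac{7}{3} - \frac{\sqrt{-8}}{3}\right) + 43\right) = - 25 \left(\left(\frac{7}{3} - \frac{2 i \sqrt{2}}{3}\right) + 43\right) = - 25 \left(\frac{136}{3} - \frac{2 i \sqrt{2}}{3}\right) = - \frac{3400}{3} + \frac{50 i \sqrt{2}}{3}$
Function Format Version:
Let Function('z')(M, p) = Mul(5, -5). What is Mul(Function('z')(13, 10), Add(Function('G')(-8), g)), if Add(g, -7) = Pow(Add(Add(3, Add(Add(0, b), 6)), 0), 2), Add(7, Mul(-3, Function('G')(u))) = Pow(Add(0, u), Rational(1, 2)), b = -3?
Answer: Add(Rational(-3400, 3), Mul(Rational(50, 3), I, Pow(2, Rational(1, 2)))) ≈ Add(-1133.3, Mul(23.570, I))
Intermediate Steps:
Function('z')(M, p) = -25
Function('G')(u) = Add(Rational(7, 3), Mul(Rational(-1, 3), Pow(u, Rational(1, 2)))) (Function('G')(u) = Add(Rational(7, 3), Mul(Rational(-1, 3), Pow(Add(0, u), Rational(1, 2)))) = Add(Rational(7, 3), Mul(Rational(-1, 3), Pow(u, Rational(1, 2)))))
g = 43 (g = Add(7, Pow(Add(Add(3, Add(Add(0, -3), 6)), 0), 2)) = Add(7, Pow(Add(Add(3, Add(-3, 6)), 0), 2)) = Add(7, Pow(Add(Add(3, 3), 0), 2)) = Add(7, Pow(Add(6, 0), 2)) = Add(7, Pow(6, 2)) = Add(7, 36) = 43)
Mul(Function('z')(13, 10), Add(Function('G')(-8), g)) = Mul(-25, Add(Add(Rational(7, 3), Mul(Rational(-1, 3), Pow(-8, Rational(1, 2)))), 43)) = Mul(-25, Add(Add(Rational(7, 3), Mul(Rational(-1, 3), Mul(2, I, Pow(2, Rational(1, 2))))), 43)) = Mul(-25, Add(Add(Rational(7, 3), Mul(Rational(-2, 3), I, Pow(2, Rational(1, 2)))), 43)) = Mul(-25, Add(Rational(136, 3), Mul(Rational(-2, 3), I, Pow(2, Rational(1, 2))))) = Add(Rational(-3400, 3), Mul(Rational(50, 3), I, Pow(2, Rational(1, 2))))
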